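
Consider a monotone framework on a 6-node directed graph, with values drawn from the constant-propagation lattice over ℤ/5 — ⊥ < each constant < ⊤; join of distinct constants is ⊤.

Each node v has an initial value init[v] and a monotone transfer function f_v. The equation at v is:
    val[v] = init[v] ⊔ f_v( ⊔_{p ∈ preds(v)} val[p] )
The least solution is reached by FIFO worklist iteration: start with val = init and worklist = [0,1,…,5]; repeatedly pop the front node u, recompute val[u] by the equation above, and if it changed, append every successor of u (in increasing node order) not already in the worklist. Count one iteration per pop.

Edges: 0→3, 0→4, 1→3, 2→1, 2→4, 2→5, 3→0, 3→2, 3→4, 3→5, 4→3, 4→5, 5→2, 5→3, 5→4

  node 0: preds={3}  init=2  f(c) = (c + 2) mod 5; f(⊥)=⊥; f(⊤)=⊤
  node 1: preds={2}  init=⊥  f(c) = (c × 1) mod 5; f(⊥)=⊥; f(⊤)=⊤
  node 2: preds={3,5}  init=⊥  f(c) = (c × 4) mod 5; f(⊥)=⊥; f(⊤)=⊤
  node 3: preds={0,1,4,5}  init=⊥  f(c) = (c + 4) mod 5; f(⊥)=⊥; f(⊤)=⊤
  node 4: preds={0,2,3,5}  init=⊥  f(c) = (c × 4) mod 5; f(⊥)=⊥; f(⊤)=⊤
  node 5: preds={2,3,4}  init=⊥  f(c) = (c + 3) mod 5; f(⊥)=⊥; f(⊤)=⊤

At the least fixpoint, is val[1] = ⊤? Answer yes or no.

Trace (15 dequeues):
  [1] u=0 | in ⊥ | out 2 | ==
  [2] u=1 | in ⊥ | out ⊥ | ==
  [3] u=2 | in ⊥ | out ⊥ | ==
  [4] u=3 | in 2 | out 1 | prev ⊥ | push {0,2}
  [5] u=4 | in ⊤ | out ⊤ | prev ⊥ | push {3}
  [6] u=5 | in ⊤ | out ⊤ | prev ⊥ | push {4}
  [7] u=0 | in 1 | out ⊤ | prev 2 | push {}
  [8] u=2 | in ⊤ | out ⊤ | prev ⊥ | push {1,5}
  [9] u=3 | in ⊤ | out ⊤ | prev 1 | push {0,2}
  [10] u=4 | in ⊤ | out ⊤ | ==
  [11] u=1 | in ⊤ | out ⊤ | prev ⊥ | push {3}
  [12] u=5 | in ⊤ | out ⊤ | ==
  [13] u=0 | in ⊤ | out ⊤ | ==
  [14] u=2 | in ⊤ | out ⊤ | ==
  [15] u=3 | in ⊤ | out ⊤ | ==

Converged values:
  [0] ⊤
  [1] ⊤
  [2] ⊤
  [3] ⊤
  [4] ⊤
  [5] ⊤

yes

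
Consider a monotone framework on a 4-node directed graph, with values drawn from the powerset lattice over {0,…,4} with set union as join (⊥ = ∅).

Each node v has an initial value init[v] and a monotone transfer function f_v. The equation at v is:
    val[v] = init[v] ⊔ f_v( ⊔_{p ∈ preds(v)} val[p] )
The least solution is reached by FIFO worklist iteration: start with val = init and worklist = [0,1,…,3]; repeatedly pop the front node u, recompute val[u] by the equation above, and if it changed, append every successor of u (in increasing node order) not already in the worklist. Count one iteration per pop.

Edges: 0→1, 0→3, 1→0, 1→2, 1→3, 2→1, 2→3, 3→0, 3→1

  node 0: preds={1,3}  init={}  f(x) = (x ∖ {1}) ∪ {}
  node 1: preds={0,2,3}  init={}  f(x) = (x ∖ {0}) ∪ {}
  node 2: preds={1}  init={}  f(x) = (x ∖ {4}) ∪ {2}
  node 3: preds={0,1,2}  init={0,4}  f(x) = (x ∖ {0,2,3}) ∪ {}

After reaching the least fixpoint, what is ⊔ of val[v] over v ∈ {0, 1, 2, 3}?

Iteration log — 10 steps:
  step 1. node 0  ⊔preds={0,4}  new={0,4}  old={}  +wl: 
  step 2. node 1  ⊔preds={0,4}  new={4}  old={}  +wl: 0
  step 3. node 2  ⊔preds={4}  new={2}  old={}  +wl: 1
  step 4. node 3  ⊔preds={0,2,4}  new={0,4}  stable
  step 5. node 0  ⊔preds={0,4}  new={0,4}  stable
  step 6. node 1  ⊔preds={0,2,4}  new={2,4}  old={4}  +wl: 0,2,3
  step 7. node 0  ⊔preds={0,2,4}  new={0,2,4}  old={0,4}  +wl: 1
  step 8. node 2  ⊔preds={2,4}  new={2}  stable
  step 9. node 3  ⊔preds={0,2,4}  new={0,4}  stable
  step 10. node 1  ⊔preds={0,2,4}  new={2,4}  stable

Least fixpoint reached:
  node 0: {0,2,4}
  node 1: {2,4}
  node 2: {2}
  node 3: {0,4}

{0,2,4}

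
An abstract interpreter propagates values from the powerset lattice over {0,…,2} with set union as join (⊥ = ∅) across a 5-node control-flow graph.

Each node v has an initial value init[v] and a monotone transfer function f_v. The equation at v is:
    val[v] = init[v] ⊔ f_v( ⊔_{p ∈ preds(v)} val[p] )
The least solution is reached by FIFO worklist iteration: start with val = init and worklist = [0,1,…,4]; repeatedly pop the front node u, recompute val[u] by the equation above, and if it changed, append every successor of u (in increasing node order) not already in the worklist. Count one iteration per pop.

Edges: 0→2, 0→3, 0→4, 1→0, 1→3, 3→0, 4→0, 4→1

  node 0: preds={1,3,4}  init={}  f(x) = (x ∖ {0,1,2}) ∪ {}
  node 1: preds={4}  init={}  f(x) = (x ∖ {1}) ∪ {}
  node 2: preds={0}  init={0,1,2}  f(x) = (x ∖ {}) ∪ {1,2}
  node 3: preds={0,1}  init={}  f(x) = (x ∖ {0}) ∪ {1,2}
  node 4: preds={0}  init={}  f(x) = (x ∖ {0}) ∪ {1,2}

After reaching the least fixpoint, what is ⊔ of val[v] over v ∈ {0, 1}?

Iteration log — 9 steps:
  step 1. node 0  ⊔preds={}  new={}  stable
  step 2. node 1  ⊔preds={}  new={}  stable
  step 3. node 2  ⊔preds={}  new={0,1,2}  stable
  step 4. node 3  ⊔preds={}  new={1,2}  old={}  +wl: 0
  step 5. node 4  ⊔preds={}  new={1,2}  old={}  +wl: 1
  step 6. node 0  ⊔preds={1,2}  new={}  stable
  step 7. node 1  ⊔preds={1,2}  new={2}  old={}  +wl: 0,3
  step 8. node 0  ⊔preds={1,2}  new={}  stable
  step 9. node 3  ⊔preds={2}  new={1,2}  stable

Least fixpoint reached:
  node 0: {}
  node 1: {2}
  node 2: {0,1,2}
  node 3: {1,2}
  node 4: {1,2}

{2}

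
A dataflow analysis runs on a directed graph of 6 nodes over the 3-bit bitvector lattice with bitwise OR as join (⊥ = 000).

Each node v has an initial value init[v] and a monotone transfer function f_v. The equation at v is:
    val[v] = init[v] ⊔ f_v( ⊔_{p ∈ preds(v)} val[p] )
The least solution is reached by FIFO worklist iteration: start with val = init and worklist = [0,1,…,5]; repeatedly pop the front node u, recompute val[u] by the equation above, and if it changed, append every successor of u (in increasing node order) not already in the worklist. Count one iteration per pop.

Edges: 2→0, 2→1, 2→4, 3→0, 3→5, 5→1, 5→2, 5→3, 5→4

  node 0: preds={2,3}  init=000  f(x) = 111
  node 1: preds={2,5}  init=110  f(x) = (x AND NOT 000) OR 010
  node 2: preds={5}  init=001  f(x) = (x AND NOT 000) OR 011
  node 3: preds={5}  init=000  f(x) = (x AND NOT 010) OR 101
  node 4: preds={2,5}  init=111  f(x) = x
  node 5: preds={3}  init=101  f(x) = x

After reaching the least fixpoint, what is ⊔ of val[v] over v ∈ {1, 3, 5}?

111

Iteration log — 8 steps:
  step 1. node 0  ⊔preds=001  new=111  old=000  +wl: 
  step 2. node 1  ⊔preds=101  new=111  old=110  +wl: 
  step 3. node 2  ⊔preds=101  new=111  old=001  +wl: 0,1
  step 4. node 3  ⊔preds=101  new=101  old=000  +wl: 
  step 5. node 4  ⊔preds=111  new=111  stable
  step 6. node 5  ⊔preds=101  new=101  stable
  step 7. node 0  ⊔preds=111  new=111  stable
  step 8. node 1  ⊔preds=111  new=111  stable

Least fixpoint reached:
  node 0: 111
  node 1: 111
  node 2: 111
  node 3: 101
  node 4: 111
  node 5: 101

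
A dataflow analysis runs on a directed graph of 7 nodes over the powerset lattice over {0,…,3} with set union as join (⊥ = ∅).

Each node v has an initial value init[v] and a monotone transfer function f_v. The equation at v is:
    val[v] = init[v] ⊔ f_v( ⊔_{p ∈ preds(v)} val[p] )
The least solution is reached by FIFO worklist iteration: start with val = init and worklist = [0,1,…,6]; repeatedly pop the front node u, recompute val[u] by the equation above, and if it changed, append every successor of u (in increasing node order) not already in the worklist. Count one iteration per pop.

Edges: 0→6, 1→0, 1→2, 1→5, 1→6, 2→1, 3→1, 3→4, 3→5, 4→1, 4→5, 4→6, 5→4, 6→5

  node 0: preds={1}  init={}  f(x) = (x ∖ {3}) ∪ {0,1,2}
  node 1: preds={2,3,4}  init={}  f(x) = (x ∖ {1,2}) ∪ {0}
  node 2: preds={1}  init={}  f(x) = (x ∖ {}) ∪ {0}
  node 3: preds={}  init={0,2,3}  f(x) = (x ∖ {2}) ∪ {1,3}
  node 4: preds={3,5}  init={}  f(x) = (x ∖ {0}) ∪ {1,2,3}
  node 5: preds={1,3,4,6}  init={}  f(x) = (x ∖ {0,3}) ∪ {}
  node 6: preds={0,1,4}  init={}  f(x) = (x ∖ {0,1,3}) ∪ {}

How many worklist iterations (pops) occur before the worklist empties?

Trace (11 dequeues):
  [1] u=0 | in {} | out {0,1,2} | prev {} | push {}
  [2] u=1 | in {0,2,3} | out {0,3} | prev {} | push {0}
  [3] u=2 | in {0,3} | out {0,3} | prev {} | push {1}
  [4] u=3 | in {} | out {0,1,2,3} | prev {0,2,3} | push {}
  [5] u=4 | in {0,1,2,3} | out {1,2,3} | prev {} | push {}
  [6] u=5 | in {0,1,2,3} | out {1,2} | prev {} | push {4}
  [7] u=6 | in {0,1,2,3} | out {2} | prev {} | push {5}
  [8] u=0 | in {0,3} | out {0,1,2} | ==
  [9] u=1 | in {0,1,2,3} | out {0,3} | ==
  [10] u=4 | in {0,1,2,3} | out {1,2,3} | ==
  [11] u=5 | in {0,1,2,3} | out {1,2} | ==

Converged values:
  [0] {0,1,2}
  [1] {0,3}
  [2] {0,3}
  [3] {0,1,2,3}
  [4] {1,2,3}
  [5] {1,2}
  [6] {2}

11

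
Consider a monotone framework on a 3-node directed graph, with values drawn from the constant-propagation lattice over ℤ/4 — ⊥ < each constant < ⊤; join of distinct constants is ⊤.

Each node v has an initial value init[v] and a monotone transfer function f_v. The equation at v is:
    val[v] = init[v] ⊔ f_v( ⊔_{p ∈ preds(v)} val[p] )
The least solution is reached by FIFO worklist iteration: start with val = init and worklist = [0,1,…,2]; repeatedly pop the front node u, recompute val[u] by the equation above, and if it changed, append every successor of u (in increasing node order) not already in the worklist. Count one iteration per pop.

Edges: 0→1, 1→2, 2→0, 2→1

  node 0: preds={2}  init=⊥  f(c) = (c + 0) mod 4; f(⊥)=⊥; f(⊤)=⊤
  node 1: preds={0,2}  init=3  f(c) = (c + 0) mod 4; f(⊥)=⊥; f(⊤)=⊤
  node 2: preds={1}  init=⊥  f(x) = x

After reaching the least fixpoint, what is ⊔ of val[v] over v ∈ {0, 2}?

3

Worklist (5 pops):
  #1 pop 0: in=⊥ → ⊥ (no change)
  #2 pop 1: in=⊥ → 3 (no change)
  #3 pop 2: in=3 → 3 (was ⊥); enqueue [0,1]
  #4 pop 0: in=3 → 3 (was ⊥); enqueue []
  #5 pop 1: in=3 → 3 (no change)

Fixpoint:
  val[0] = 3
  val[1] = 3
  val[2] = 3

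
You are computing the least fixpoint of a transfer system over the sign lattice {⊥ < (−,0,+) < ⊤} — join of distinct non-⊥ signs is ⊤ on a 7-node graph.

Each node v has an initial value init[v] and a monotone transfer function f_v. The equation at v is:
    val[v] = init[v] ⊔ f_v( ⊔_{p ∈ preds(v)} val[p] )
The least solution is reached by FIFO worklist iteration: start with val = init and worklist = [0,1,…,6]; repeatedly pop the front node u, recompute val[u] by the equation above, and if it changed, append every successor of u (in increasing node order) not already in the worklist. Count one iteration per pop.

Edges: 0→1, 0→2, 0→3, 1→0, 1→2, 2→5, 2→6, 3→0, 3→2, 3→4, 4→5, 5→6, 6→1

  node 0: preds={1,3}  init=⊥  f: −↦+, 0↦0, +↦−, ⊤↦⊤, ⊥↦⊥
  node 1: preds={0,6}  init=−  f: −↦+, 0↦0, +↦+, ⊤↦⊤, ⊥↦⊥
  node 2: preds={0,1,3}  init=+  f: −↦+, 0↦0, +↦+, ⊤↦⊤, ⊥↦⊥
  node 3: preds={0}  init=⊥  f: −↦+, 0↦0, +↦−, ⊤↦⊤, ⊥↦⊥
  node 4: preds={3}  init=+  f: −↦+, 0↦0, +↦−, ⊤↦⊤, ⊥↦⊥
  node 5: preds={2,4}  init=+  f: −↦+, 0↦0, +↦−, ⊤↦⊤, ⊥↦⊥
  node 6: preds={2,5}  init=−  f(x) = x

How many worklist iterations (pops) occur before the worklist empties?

Iteration log — 15 steps:
  step 1. node 0  ⊔preds=−  new=+  old=⊥  +wl: 
  step 2. node 1  ⊔preds=⊤  new=⊤  old=−  +wl: 0
  step 3. node 2  ⊔preds=⊤  new=⊤  old=+  +wl: 
  step 4. node 3  ⊔preds=+  new=−  old=⊥  +wl: 2
  step 5. node 4  ⊔preds=−  new=+  stable
  step 6. node 5  ⊔preds=⊤  new=⊤  old=+  +wl: 
  step 7. node 6  ⊔preds=⊤  new=⊤  old=−  +wl: 1
  step 8. node 0  ⊔preds=⊤  new=⊤  old=+  +wl: 3
  step 9. node 2  ⊔preds=⊤  new=⊤  stable
  step 10. node 1  ⊔preds=⊤  new=⊤  stable
  step 11. node 3  ⊔preds=⊤  new=⊤  old=−  +wl: 0,2,4
  step 12. node 0  ⊔preds=⊤  new=⊤  stable
  step 13. node 2  ⊔preds=⊤  new=⊤  stable
  step 14. node 4  ⊔preds=⊤  new=⊤  old=+  +wl: 5
  step 15. node 5  ⊔preds=⊤  new=⊤  stable

Least fixpoint reached:
  node 0: ⊤
  node 1: ⊤
  node 2: ⊤
  node 3: ⊤
  node 4: ⊤
  node 5: ⊤
  node 6: ⊤

15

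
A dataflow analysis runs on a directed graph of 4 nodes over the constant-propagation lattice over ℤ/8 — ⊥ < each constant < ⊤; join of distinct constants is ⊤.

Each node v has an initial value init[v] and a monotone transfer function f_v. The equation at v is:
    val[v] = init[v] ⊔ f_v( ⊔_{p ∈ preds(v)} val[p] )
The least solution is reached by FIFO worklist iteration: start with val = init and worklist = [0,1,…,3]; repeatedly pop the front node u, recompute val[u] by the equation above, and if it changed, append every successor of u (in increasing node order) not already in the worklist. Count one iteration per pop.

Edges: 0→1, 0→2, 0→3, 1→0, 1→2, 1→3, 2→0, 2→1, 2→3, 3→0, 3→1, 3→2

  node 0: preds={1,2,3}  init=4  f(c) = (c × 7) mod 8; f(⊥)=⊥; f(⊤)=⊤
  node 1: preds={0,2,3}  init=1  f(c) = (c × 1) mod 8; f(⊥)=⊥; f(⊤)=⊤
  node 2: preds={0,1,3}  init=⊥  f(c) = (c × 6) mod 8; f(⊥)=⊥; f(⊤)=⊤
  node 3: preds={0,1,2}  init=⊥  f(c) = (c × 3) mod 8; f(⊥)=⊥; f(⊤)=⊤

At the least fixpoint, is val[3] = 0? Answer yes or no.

Iteration log — 7 steps:
  step 1. node 0  ⊔preds=1  new=⊤  old=4  +wl: 
  step 2. node 1  ⊔preds=⊤  new=⊤  old=1  +wl: 0
  step 3. node 2  ⊔preds=⊤  new=⊤  old=⊥  +wl: 1
  step 4. node 3  ⊔preds=⊤  new=⊤  old=⊥  +wl: 2
  step 5. node 0  ⊔preds=⊤  new=⊤  stable
  step 6. node 1  ⊔preds=⊤  new=⊤  stable
  step 7. node 2  ⊔preds=⊤  new=⊤  stable

Least fixpoint reached:
  node 0: ⊤
  node 1: ⊤
  node 2: ⊤
  node 3: ⊤

no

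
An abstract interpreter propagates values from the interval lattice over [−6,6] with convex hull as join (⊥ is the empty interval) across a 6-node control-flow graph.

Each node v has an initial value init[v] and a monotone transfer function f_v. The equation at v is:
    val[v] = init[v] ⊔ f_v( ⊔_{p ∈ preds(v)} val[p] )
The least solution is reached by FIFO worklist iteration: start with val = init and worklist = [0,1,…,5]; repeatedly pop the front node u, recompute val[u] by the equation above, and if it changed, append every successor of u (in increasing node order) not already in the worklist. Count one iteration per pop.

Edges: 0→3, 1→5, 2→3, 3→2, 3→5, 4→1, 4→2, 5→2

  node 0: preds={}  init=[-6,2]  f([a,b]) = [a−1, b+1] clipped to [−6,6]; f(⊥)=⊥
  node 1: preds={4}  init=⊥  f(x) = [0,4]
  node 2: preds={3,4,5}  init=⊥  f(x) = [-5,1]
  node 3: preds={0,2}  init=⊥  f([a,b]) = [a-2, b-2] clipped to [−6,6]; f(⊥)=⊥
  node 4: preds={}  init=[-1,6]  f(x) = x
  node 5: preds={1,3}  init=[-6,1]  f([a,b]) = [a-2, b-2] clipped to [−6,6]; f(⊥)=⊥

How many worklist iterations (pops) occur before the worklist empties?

Worklist (7 pops):
  #1 pop 0: in=⊥ → [-6,2] (no change)
  #2 pop 1: in=[-1,6] → [0,4] (was ⊥); enqueue []
  #3 pop 2: in=[-6,6] → [-5,1] (was ⊥); enqueue []
  #4 pop 3: in=[-6,2] → [-6,0] (was ⊥); enqueue [2]
  #5 pop 4: in=⊥ → [-1,6] (no change)
  #6 pop 5: in=[-6,4] → [-6,2] (was [-6,1]); enqueue []
  #7 pop 2: in=[-6,6] → [-5,1] (no change)

Fixpoint:
  val[0] = [-6,2]
  val[1] = [0,4]
  val[2] = [-5,1]
  val[3] = [-6,0]
  val[4] = [-1,6]
  val[5] = [-6,2]

7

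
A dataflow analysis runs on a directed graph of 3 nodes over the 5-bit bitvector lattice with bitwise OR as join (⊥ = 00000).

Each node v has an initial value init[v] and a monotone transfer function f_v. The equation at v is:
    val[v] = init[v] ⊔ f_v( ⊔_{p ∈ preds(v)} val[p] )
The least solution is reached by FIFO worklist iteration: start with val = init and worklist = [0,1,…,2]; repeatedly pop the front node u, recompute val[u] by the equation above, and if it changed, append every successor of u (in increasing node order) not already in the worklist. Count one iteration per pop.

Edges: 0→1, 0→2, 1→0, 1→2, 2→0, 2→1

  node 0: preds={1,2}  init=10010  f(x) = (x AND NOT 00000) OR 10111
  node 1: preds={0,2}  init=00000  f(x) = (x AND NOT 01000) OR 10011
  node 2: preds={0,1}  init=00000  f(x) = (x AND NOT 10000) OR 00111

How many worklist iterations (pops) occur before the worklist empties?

5

Worklist (5 pops):
  #1 pop 0: in=00000 → 10111 (was 10010); enqueue []
  #2 pop 1: in=10111 → 10111 (was 00000); enqueue [0]
  #3 pop 2: in=10111 → 00111 (was 00000); enqueue [1]
  #4 pop 0: in=10111 → 10111 (no change)
  #5 pop 1: in=10111 → 10111 (no change)

Fixpoint:
  val[0] = 10111
  val[1] = 10111
  val[2] = 00111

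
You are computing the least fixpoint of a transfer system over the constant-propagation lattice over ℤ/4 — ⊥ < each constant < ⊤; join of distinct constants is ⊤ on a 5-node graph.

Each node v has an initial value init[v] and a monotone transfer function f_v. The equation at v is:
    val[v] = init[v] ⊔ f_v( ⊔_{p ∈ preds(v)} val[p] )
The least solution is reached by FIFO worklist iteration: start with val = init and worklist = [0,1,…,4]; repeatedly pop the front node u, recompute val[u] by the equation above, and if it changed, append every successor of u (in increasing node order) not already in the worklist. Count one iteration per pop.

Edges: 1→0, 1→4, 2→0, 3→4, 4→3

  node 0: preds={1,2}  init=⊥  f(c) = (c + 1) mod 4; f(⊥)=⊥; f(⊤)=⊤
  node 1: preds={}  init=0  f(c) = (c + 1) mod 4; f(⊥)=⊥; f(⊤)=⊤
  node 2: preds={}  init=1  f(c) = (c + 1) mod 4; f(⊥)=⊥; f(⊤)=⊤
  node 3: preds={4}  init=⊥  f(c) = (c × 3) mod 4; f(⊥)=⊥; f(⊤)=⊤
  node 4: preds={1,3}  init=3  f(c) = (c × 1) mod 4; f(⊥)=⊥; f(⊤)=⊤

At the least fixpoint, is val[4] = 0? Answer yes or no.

Iteration log — 7 steps:
  step 1. node 0  ⊔preds=⊤  new=⊤  old=⊥  +wl: 
  step 2. node 1  ⊔preds=⊥  new=0  stable
  step 3. node 2  ⊔preds=⊥  new=1  stable
  step 4. node 3  ⊔preds=3  new=1  old=⊥  +wl: 
  step 5. node 4  ⊔preds=⊤  new=⊤  old=3  +wl: 3
  step 6. node 3  ⊔preds=⊤  new=⊤  old=1  +wl: 4
  step 7. node 4  ⊔preds=⊤  new=⊤  stable

Least fixpoint reached:
  node 0: ⊤
  node 1: 0
  node 2: 1
  node 3: ⊤
  node 4: ⊤

no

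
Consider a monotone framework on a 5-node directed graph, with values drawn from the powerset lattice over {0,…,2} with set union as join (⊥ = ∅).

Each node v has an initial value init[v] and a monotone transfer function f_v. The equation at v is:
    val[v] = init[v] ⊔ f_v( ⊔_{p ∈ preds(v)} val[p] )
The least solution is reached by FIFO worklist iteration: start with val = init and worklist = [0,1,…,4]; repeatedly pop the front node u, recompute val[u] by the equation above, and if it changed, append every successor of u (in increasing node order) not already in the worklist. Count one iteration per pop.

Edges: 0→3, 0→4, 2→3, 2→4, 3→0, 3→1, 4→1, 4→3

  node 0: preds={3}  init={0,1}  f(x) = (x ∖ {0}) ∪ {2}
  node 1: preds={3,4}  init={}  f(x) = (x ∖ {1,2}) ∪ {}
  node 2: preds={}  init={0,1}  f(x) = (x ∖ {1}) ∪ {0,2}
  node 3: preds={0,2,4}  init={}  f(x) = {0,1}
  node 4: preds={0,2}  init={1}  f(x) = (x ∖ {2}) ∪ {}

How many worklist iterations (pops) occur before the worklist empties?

Worklist (8 pops):
  #1 pop 0: in={} → {0,1,2} (was {0,1}); enqueue []
  #2 pop 1: in={1} → {} (no change)
  #3 pop 2: in={} → {0,1,2} (was {0,1}); enqueue []
  #4 pop 3: in={0,1,2} → {0,1} (was {}); enqueue [0,1]
  #5 pop 4: in={0,1,2} → {0,1} (was {1}); enqueue [3]
  #6 pop 0: in={0,1} → {0,1,2} (no change)
  #7 pop 1: in={0,1} → {0} (was {}); enqueue []
  #8 pop 3: in={0,1,2} → {0,1} (no change)

Fixpoint:
  val[0] = {0,1,2}
  val[1] = {0}
  val[2] = {0,1,2}
  val[3] = {0,1}
  val[4] = {0,1}

8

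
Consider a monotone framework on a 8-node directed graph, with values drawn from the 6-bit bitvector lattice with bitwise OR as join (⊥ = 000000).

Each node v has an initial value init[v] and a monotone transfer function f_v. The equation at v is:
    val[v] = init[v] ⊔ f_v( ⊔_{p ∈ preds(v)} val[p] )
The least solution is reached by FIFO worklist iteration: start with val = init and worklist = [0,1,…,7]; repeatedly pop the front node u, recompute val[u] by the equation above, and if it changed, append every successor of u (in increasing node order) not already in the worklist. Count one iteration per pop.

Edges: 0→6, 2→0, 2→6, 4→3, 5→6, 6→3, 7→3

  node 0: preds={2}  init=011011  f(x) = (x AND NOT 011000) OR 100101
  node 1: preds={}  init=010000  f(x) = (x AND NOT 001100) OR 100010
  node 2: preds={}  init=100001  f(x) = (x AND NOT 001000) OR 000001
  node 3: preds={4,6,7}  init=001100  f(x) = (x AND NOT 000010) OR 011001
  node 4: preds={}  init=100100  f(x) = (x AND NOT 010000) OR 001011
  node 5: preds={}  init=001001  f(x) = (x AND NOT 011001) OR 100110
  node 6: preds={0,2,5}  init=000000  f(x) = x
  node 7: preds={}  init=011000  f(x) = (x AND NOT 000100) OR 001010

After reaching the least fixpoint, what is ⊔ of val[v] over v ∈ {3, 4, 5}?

Iteration log — 9 steps:
  step 1. node 0  ⊔preds=100001  new=111111  old=011011  +wl: 
  step 2. node 1  ⊔preds=000000  new=110010  old=010000  +wl: 
  step 3. node 2  ⊔preds=000000  new=100001  stable
  step 4. node 3  ⊔preds=111100  new=111101  old=001100  +wl: 
  step 5. node 4  ⊔preds=000000  new=101111  old=100100  +wl: 3
  step 6. node 5  ⊔preds=000000  new=101111  old=001001  +wl: 
  step 7. node 6  ⊔preds=111111  new=111111  old=000000  +wl: 
  step 8. node 7  ⊔preds=000000  new=011010  old=011000  +wl: 
  step 9. node 3  ⊔preds=111111  new=111101  stable

Least fixpoint reached:
  node 0: 111111
  node 1: 110010
  node 2: 100001
  node 3: 111101
  node 4: 101111
  node 5: 101111
  node 6: 111111
  node 7: 011010

111111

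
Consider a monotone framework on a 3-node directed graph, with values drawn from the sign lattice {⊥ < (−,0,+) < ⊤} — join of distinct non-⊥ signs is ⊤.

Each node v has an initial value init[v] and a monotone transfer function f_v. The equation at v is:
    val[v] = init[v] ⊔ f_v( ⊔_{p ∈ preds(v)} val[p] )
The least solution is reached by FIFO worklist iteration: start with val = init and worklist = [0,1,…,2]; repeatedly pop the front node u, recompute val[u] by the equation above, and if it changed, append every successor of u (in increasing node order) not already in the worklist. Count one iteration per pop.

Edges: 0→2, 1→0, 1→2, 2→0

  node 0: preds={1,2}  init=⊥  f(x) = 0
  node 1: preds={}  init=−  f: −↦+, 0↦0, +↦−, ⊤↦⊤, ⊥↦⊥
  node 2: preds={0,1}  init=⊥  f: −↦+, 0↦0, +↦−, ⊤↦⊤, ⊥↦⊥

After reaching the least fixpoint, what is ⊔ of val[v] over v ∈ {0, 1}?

⊤

Iteration log — 4 steps:
  step 1. node 0  ⊔preds=−  new=0  old=⊥  +wl: 
  step 2. node 1  ⊔preds=⊥  new=−  stable
  step 3. node 2  ⊔preds=⊤  new=⊤  old=⊥  +wl: 0
  step 4. node 0  ⊔preds=⊤  new=0  stable

Least fixpoint reached:
  node 0: 0
  node 1: −
  node 2: ⊤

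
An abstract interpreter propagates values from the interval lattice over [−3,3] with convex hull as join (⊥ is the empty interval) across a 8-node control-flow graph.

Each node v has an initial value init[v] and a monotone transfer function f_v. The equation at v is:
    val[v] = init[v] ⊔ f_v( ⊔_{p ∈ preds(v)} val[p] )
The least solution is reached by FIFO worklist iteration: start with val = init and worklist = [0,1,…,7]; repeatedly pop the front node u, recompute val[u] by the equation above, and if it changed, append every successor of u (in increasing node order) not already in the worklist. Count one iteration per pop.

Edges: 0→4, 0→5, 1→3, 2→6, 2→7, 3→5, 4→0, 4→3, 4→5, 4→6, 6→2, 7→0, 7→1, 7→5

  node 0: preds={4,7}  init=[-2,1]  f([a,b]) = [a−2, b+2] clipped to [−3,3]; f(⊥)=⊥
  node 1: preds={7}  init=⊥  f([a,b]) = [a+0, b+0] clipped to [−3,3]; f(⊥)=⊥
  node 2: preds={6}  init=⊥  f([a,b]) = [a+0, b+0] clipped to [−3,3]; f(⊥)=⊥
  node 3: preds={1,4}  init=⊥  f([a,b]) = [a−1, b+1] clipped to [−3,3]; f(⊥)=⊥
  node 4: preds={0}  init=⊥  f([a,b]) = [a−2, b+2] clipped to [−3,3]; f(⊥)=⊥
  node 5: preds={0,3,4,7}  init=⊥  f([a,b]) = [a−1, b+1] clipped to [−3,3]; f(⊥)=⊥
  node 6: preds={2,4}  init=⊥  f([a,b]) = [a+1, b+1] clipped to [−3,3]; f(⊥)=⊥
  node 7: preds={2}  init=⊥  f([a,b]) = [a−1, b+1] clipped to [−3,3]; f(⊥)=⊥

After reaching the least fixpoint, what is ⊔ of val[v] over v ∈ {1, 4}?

Iteration log — 19 steps:
  step 1. node 0  ⊔preds=⊥  new=[-2,1]  stable
  step 2. node 1  ⊔preds=⊥  new=⊥  stable
  step 3. node 2  ⊔preds=⊥  new=⊥  stable
  step 4. node 3  ⊔preds=⊥  new=⊥  stable
  step 5. node 4  ⊔preds=[-2,1]  new=[-3,3]  old=⊥  +wl: 0,3
  step 6. node 5  ⊔preds=[-3,3]  new=[-3,3]  old=⊥  +wl: 
  step 7. node 6  ⊔preds=[-3,3]  new=[-2,3]  old=⊥  +wl: 2
  step 8. node 7  ⊔preds=⊥  new=⊥  stable
  step 9. node 0  ⊔preds=[-3,3]  new=[-3,3]  old=[-2,1]  +wl: 4,5
  step 10. node 3  ⊔preds=[-3,3]  new=[-3,3]  old=⊥  +wl: 
  step 11. node 2  ⊔preds=[-2,3]  new=[-2,3]  old=⊥  +wl: 6,7
  step 12. node 4  ⊔preds=[-3,3]  new=[-3,3]  stable
  step 13. node 5  ⊔preds=[-3,3]  new=[-3,3]  stable
  step 14. node 6  ⊔preds=[-3,3]  new=[-2,3]  stable
  step 15. node 7  ⊔preds=[-2,3]  new=[-3,3]  old=⊥  +wl: 0,1,5
  step 16. node 0  ⊔preds=[-3,3]  new=[-3,3]  stable
  step 17. node 1  ⊔preds=[-3,3]  new=[-3,3]  old=⊥  +wl: 3
  step 18. node 5  ⊔preds=[-3,3]  new=[-3,3]  stable
  step 19. node 3  ⊔preds=[-3,3]  new=[-3,3]  stable

Least fixpoint reached:
  node 0: [-3,3]
  node 1: [-3,3]
  node 2: [-2,3]
  node 3: [-3,3]
  node 4: [-3,3]
  node 5: [-3,3]
  node 6: [-2,3]
  node 7: [-3,3]

[-3,3]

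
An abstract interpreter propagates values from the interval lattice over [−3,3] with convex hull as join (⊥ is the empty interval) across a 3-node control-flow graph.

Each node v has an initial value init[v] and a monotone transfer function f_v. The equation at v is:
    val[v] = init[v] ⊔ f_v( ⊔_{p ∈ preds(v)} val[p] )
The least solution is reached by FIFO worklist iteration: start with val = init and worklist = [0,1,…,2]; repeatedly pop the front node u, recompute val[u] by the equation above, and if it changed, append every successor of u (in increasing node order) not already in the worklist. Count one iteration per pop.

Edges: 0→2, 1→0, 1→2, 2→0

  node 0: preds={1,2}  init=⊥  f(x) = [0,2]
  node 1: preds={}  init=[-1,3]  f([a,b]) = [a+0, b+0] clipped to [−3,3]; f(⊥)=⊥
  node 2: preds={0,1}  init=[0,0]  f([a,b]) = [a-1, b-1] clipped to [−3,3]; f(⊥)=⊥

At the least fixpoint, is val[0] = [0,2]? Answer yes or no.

yes

Trace (4 dequeues):
  [1] u=0 | in [-1,3] | out [0,2] | prev ⊥ | push {}
  [2] u=1 | in ⊥ | out [-1,3] | ==
  [3] u=2 | in [-1,3] | out [-2,2] | prev [0,0] | push {0}
  [4] u=0 | in [-2,3] | out [0,2] | ==

Converged values:
  [0] [0,2]
  [1] [-1,3]
  [2] [-2,2]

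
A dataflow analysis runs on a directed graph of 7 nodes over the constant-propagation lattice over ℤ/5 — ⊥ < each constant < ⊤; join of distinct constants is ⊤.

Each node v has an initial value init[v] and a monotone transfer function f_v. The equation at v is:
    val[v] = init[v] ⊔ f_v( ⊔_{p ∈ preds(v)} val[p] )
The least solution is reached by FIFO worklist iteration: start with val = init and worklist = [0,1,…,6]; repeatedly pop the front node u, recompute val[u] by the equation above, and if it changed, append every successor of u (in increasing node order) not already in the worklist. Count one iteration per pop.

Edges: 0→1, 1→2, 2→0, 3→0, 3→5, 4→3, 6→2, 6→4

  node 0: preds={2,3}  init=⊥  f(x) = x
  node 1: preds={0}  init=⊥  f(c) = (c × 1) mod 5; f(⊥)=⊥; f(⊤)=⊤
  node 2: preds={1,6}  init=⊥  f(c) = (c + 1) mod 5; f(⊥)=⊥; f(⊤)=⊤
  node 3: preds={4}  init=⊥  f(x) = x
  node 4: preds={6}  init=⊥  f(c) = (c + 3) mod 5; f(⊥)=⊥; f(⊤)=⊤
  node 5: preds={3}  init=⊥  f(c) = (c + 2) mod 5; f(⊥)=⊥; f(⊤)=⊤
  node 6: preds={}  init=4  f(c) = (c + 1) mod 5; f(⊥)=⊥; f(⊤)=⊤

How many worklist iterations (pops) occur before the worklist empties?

16

Trace (16 dequeues):
  [1] u=0 | in ⊥ | out ⊥ | ==
  [2] u=1 | in ⊥ | out ⊥ | ==
  [3] u=2 | in 4 | out 0 | prev ⊥ | push {0}
  [4] u=3 | in ⊥ | out ⊥ | ==
  [5] u=4 | in 4 | out 2 | prev ⊥ | push {3}
  [6] u=5 | in ⊥ | out ⊥ | ==
  [7] u=6 | in ⊥ | out 4 | ==
  [8] u=0 | in 0 | out 0 | prev ⊥ | push {1}
  [9] u=3 | in 2 | out 2 | prev ⊥ | push {0,5}
  [10] u=1 | in 0 | out 0 | prev ⊥ | push {2}
  [11] u=0 | in ⊤ | out ⊤ | prev 0 | push {1}
  [12] u=5 | in 2 | out 4 | prev ⊥ | push {}
  [13] u=2 | in ⊤ | out ⊤ | prev 0 | push {0}
  [14] u=1 | in ⊤ | out ⊤ | prev 0 | push {2}
  [15] u=0 | in ⊤ | out ⊤ | ==
  [16] u=2 | in ⊤ | out ⊤ | ==

Converged values:
  [0] ⊤
  [1] ⊤
  [2] ⊤
  [3] 2
  [4] 2
  [5] 4
  [6] 4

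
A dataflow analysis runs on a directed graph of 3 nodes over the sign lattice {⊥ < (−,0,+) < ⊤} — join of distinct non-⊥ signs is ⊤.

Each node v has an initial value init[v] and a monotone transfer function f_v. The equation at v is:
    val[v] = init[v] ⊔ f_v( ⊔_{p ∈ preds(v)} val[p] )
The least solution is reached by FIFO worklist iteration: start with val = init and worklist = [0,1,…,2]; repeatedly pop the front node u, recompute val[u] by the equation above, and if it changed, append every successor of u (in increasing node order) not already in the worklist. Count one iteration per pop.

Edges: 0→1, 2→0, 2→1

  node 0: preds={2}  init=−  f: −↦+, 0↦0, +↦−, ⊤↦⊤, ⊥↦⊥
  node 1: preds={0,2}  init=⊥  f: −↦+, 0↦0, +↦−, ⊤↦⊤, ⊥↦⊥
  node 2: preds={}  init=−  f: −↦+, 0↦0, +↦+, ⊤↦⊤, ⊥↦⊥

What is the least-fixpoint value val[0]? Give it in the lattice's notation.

Trace (3 dequeues):
  [1] u=0 | in − | out ⊤ | prev − | push {}
  [2] u=1 | in ⊤ | out ⊤ | prev ⊥ | push {}
  [3] u=2 | in ⊥ | out − | ==

Converged values:
  [0] ⊤
  [1] ⊤
  [2] −

⊤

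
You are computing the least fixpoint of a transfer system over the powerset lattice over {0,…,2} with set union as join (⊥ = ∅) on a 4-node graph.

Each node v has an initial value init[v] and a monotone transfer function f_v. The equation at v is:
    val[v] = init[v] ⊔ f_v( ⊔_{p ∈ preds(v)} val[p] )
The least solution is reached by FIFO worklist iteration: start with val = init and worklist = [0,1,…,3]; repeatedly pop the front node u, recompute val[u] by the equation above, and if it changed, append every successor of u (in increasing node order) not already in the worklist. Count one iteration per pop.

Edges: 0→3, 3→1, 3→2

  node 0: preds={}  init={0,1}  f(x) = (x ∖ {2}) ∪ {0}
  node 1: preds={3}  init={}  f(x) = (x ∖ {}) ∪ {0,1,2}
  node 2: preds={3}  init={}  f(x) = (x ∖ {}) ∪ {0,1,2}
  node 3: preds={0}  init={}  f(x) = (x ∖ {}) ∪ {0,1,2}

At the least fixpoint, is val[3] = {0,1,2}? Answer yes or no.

yes

Iteration log — 6 steps:
  step 1. node 0  ⊔preds={}  new={0,1}  stable
  step 2. node 1  ⊔preds={}  new={0,1,2}  old={}  +wl: 
  step 3. node 2  ⊔preds={}  new={0,1,2}  old={}  +wl: 
  step 4. node 3  ⊔preds={0,1}  new={0,1,2}  old={}  +wl: 1,2
  step 5. node 1  ⊔preds={0,1,2}  new={0,1,2}  stable
  step 6. node 2  ⊔preds={0,1,2}  new={0,1,2}  stable

Least fixpoint reached:
  node 0: {0,1}
  node 1: {0,1,2}
  node 2: {0,1,2}
  node 3: {0,1,2}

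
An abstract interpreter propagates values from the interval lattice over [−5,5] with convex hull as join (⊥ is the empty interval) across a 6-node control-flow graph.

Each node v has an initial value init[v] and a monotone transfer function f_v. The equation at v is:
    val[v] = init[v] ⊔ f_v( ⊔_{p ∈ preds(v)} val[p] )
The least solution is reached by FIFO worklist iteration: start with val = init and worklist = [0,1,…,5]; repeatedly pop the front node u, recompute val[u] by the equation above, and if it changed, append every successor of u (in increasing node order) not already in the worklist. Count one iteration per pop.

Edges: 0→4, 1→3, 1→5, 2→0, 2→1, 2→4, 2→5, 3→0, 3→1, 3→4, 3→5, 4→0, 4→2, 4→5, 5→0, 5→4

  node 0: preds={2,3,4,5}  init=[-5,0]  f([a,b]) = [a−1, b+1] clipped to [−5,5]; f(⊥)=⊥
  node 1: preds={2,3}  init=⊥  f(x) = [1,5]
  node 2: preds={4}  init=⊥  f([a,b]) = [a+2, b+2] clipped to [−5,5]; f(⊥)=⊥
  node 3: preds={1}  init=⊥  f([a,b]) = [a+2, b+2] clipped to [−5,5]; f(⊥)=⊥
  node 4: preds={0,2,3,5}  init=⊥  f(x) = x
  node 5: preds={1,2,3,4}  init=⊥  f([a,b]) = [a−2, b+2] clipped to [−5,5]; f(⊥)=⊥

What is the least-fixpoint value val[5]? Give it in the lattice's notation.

[-5,5]

Worklist (13 pops):
  #1 pop 0: in=⊥ → [-5,0] (no change)
  #2 pop 1: in=⊥ → [1,5] (was ⊥); enqueue []
  #3 pop 2: in=⊥ → ⊥ (no change)
  #4 pop 3: in=[1,5] → [3,5] (was ⊥); enqueue [0,1]
  #5 pop 4: in=[-5,5] → [-5,5] (was ⊥); enqueue [2]
  #6 pop 5: in=[-5,5] → [-5,5] (was ⊥); enqueue [4]
  #7 pop 0: in=[-5,5] → [-5,5] (was [-5,0]); enqueue []
  #8 pop 1: in=[3,5] → [1,5] (no change)
  #9 pop 2: in=[-5,5] → [-3,5] (was ⊥); enqueue [0,1,5]
  #10 pop 4: in=[-5,5] → [-5,5] (no change)
  #11 pop 0: in=[-5,5] → [-5,5] (no change)
  #12 pop 1: in=[-3,5] → [1,5] (no change)
  #13 pop 5: in=[-5,5] → [-5,5] (no change)

Fixpoint:
  val[0] = [-5,5]
  val[1] = [1,5]
  val[2] = [-3,5]
  val[3] = [3,5]
  val[4] = [-5,5]
  val[5] = [-5,5]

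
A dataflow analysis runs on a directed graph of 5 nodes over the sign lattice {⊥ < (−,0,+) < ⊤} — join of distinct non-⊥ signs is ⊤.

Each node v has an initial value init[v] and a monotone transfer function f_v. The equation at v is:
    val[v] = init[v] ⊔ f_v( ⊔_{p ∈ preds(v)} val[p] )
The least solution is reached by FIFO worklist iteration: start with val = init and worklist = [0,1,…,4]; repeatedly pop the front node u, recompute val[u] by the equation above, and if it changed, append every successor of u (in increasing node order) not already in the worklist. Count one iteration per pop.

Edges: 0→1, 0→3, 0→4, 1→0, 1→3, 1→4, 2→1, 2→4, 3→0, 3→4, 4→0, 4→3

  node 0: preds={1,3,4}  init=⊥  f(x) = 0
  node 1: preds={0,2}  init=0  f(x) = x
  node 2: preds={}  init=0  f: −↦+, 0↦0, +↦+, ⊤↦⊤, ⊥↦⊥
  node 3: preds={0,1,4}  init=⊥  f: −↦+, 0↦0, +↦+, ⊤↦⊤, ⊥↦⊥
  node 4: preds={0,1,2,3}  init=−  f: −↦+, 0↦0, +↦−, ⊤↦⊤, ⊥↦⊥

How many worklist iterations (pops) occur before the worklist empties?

Trace (7 dequeues):
  [1] u=0 | in ⊤ | out 0 | prev ⊥ | push {}
  [2] u=1 | in 0 | out 0 | ==
  [3] u=2 | in ⊥ | out 0 | ==
  [4] u=3 | in ⊤ | out ⊤ | prev ⊥ | push {0}
  [5] u=4 | in ⊤ | out ⊤ | prev − | push {3}
  [6] u=0 | in ⊤ | out 0 | ==
  [7] u=3 | in ⊤ | out ⊤ | ==

Converged values:
  [0] 0
  [1] 0
  [2] 0
  [3] ⊤
  [4] ⊤

7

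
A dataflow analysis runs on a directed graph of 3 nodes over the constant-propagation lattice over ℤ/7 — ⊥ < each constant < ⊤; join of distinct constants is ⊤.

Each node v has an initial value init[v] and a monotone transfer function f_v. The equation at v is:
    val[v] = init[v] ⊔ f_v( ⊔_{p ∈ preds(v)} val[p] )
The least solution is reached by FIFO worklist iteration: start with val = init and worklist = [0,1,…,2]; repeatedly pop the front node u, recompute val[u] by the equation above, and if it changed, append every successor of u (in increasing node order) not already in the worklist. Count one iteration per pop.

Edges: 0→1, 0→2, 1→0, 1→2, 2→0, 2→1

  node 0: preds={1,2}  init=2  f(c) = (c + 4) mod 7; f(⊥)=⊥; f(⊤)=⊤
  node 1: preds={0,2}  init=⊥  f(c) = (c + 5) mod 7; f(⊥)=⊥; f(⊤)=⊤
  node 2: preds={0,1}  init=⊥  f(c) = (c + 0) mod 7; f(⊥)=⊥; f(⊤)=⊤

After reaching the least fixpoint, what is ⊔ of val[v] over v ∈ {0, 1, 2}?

Trace (7 dequeues):
  [1] u=0 | in ⊥ | out 2 | ==
  [2] u=1 | in 2 | out 0 | prev ⊥ | push {0}
  [3] u=2 | in ⊤ | out ⊤ | prev ⊥ | push {1}
  [4] u=0 | in ⊤ | out ⊤ | prev 2 | push {2}
  [5] u=1 | in ⊤ | out ⊤ | prev 0 | push {0}
  [6] u=2 | in ⊤ | out ⊤ | ==
  [7] u=0 | in ⊤ | out ⊤ | ==

Converged values:
  [0] ⊤
  [1] ⊤
  [2] ⊤

⊤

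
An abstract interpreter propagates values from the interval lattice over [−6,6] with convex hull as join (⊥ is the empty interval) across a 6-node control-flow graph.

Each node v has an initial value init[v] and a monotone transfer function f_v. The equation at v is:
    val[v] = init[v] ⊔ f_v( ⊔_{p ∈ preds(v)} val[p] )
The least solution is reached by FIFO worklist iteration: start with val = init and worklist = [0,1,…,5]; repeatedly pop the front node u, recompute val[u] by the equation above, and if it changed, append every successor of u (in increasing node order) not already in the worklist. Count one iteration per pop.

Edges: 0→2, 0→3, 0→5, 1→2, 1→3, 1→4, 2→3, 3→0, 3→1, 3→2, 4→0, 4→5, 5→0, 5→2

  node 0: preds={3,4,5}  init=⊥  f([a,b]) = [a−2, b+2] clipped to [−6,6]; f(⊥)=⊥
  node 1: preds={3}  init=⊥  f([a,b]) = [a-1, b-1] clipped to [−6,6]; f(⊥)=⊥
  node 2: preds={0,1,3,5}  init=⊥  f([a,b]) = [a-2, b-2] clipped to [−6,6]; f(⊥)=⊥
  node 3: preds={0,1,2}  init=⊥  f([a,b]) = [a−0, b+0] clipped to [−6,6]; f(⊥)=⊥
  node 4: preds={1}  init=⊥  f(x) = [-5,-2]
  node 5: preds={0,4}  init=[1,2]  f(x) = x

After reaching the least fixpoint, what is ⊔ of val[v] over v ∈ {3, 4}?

Worklist (17 pops):
  #1 pop 0: in=[1,2] → [-1,4] (was ⊥); enqueue []
  #2 pop 1: in=⊥ → ⊥ (no change)
  #3 pop 2: in=[-1,4] → [-3,2] (was ⊥); enqueue []
  #4 pop 3: in=[-3,4] → [-3,4] (was ⊥); enqueue [0,1,2]
  #5 pop 4: in=⊥ → [-5,-2] (was ⊥); enqueue []
  #6 pop 5: in=[-5,4] → [-5,4] (was [1,2]); enqueue []
  #7 pop 0: in=[-5,4] → [-6,6] (was [-1,4]); enqueue [3,5]
  #8 pop 1: in=[-3,4] → [-4,3] (was ⊥); enqueue [4]
  #9 pop 2: in=[-6,6] → [-6,4] (was [-3,2]); enqueue []
  #10 pop 3: in=[-6,6] → [-6,6] (was [-3,4]); enqueue [0,1,2]
  #11 pop 5: in=[-6,6] → [-6,6] (was [-5,4]); enqueue []
  #12 pop 4: in=[-4,3] → [-5,-2] (no change)
  #13 pop 0: in=[-6,6] → [-6,6] (no change)
  #14 pop 1: in=[-6,6] → [-6,5] (was [-4,3]); enqueue [3,4]
  #15 pop 2: in=[-6,6] → [-6,4] (no change)
  #16 pop 3: in=[-6,6] → [-6,6] (no change)
  #17 pop 4: in=[-6,5] → [-5,-2] (no change)

Fixpoint:
  val[0] = [-6,6]
  val[1] = [-6,5]
  val[2] = [-6,4]
  val[3] = [-6,6]
  val[4] = [-5,-2]
  val[5] = [-6,6]

[-6,6]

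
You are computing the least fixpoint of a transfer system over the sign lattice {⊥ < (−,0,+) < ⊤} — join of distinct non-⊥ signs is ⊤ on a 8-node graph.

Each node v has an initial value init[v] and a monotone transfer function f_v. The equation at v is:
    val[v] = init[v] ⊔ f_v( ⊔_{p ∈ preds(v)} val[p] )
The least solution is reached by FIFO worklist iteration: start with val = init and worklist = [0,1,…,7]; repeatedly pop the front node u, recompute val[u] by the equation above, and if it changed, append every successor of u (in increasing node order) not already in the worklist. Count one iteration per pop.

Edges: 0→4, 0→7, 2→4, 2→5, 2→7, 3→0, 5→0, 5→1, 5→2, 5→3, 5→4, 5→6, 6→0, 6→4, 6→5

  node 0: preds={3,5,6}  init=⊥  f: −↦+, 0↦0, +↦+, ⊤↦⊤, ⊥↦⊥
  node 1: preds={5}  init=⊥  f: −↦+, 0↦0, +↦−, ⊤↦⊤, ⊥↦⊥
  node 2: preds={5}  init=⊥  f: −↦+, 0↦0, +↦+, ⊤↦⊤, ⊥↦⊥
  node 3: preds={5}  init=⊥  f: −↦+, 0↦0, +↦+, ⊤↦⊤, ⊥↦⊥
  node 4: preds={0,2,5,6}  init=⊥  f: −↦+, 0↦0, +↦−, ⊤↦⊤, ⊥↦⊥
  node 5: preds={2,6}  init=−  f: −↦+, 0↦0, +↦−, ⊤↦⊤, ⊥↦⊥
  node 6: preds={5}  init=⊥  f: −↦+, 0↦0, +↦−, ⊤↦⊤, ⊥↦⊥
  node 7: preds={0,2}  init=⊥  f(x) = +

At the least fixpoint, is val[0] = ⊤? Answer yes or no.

yes

Iteration log — 12 steps:
  step 1. node 0  ⊔preds=−  new=+  old=⊥  +wl: 
  step 2. node 1  ⊔preds=−  new=+  old=⊥  +wl: 
  step 3. node 2  ⊔preds=−  new=+  old=⊥  +wl: 
  step 4. node 3  ⊔preds=−  new=+  old=⊥  +wl: 0
  step 5. node 4  ⊔preds=⊤  new=⊤  old=⊥  +wl: 
  step 6. node 5  ⊔preds=+  new=−  stable
  step 7. node 6  ⊔preds=−  new=+  old=⊥  +wl: 4,5
  step 8. node 7  ⊔preds=+  new=+  old=⊥  +wl: 
  step 9. node 0  ⊔preds=⊤  new=⊤  old=+  +wl: 7
  step 10. node 4  ⊔preds=⊤  new=⊤  stable
  step 11. node 5  ⊔preds=+  new=−  stable
  step 12. node 7  ⊔preds=⊤  new=+  stable

Least fixpoint reached:
  node 0: ⊤
  node 1: +
  node 2: +
  node 3: +
  node 4: ⊤
  node 5: −
  node 6: +
  node 7: +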